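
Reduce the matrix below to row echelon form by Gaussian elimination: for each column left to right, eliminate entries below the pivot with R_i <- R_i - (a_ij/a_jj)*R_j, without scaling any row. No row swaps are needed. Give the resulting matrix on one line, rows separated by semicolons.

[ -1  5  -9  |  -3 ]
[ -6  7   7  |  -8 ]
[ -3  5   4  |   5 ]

Forward elimination:
R2 <- R2 - (6)*R1:  [   0  -23   61   10 ]
R3 <- R3 - (3)*R1:  [   0  -10   31   14 ]
R3 <- R3 - (10/23)*R2:  [      0       0  103/23  222/23 ]
Row echelon form:
[ -1    5      -9  |      -3 ]
[  0  -23      61  |      10 ]
[  0    0  103/23  |  222/23 ]

REF = [-1 5 -9 -3; 0 -23 61 10; 0 0 103/23 222/23]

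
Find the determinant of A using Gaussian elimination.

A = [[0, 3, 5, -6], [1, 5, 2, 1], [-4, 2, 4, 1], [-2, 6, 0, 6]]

det(A) = -372

Forward elimination:
R1 <-> R2   (pivot in column 1 was zero)
[  1  5  2   1 ]
[  0  3  5  -6 ]
[ -4  2  4   1 ]
[ -2  6  0   6 ]
R3 <- R3 - (-4)*R1:  [  0  22  12   5 ]
R4 <- R4 - (-2)*R1:  [  0  16   4   8 ]
R3 <- R3 - (22/3)*R2:  [     0      0  -74/3     49 ]
R4 <- R4 - (16/3)*R2:  [     0      0  -68/3     40 ]
R4 <- R4 - (34/37)*R3:  [       0        0        0  -186/37 ]
Upper-triangular form:
[ 1  5      2        1 ]
[ 0  3      5       -6 ]
[ 0  0  -74/3       49 ]
[ 0  0      0  -186/37 ]
det(A) = (-1)^1 * (1) * (3) * (-74/3) * (-186/37) = -372  (1 row swap -> sign -1)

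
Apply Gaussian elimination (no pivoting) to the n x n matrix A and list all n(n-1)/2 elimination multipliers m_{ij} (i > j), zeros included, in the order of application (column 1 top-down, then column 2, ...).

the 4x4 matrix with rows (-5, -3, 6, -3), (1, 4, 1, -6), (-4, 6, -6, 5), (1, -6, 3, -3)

multipliers: -1/5, 4/5, -1/5, 42/17, -33/17, -12/23

Forward elimination:
R2 <- R2 - (-1/5)*R1:  [     0   17/5   11/5  -33/5 ]
R3 <- R3 - (4/5)*R1:  [     0   42/5  -54/5   37/5 ]
R4 <- R4 - (-1/5)*R1:  [     0  -33/5   21/5  -18/5 ]
R3 <- R3 - (42/17)*R2:  [       0        0  -276/17   403/17 ]
R4 <- R4 - (-33/17)*R2:  [       0        0   144/17  -279/17 ]
R4 <- R4 - (-12/23)*R3:  [      0       0       0  -93/23 ]
Multipliers (in order of application): m_{21} = -1/5, m_{31} = 4/5, m_{41} = -1/5, m_{32} = 42/17, m_{42} = -33/17, m_{43} = -12/23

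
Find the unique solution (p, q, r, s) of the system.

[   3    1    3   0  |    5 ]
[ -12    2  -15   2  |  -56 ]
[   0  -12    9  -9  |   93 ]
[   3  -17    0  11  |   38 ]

(1, -4, 2, -3)

Forward elimination on [A|b]:
R2 <- R2 - (-4)*R1:  [   0    6   -3    2  -36 ]
R4 <- R4 - (1)*R1:  [   0  -18   -3   11   33 ]
R3 <- R3 - (-2)*R2:  [  0   0   3  -5  21 ]
R4 <- R4 - (-3)*R2:  [   0    0  -12   17  -75 ]
R4 <- R4 - (-4)*R3:  [  0   0   0  -3   9 ]
Row echelon form:
[ 3  1   3   0  |    5 ]
[ 0  6  -3   2  |  -36 ]
[ 0  0   3  -5  |   21 ]
[ 0  0   0  -3  |    9 ]
Back-substitution:
s = (9) / -3 = -3
r = (21 - (-5)*(-3)) / 3 = 2
q = (-36 - (-3)*(2) - (2)*(-3)) / 6 = -4
p = (5 - (1)*(-4) - (3)*(2)) / 3 = 1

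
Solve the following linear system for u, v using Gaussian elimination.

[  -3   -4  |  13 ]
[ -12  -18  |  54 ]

(-3, -1)

Forward elimination on [A|b]:
R2 <- R2 - (4)*R1:  [  0  -2   2 ]
Row echelon form:
[ -3  -4  |  13 ]
[  0  -2  |   2 ]
Back-substitution:
v = (2) / -2 = -1
u = (13 - (-4)*(-1)) / -3 = -3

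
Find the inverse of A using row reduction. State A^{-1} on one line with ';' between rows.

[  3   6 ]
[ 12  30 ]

inverse = [5/3 -1/3; -2/3 1/6]

Gauss-Jordan on [A | I]:
R1 <- (1/3)*R1:  [   1    2  |  1/3    0 ]
R2 <- R2 - (12)*R1:  [  0   6  |  -4   1 ]
R2 <- (1/6)*R2:  [    0     1  |  -2/3   1/6 ]
R1 <- R1 - (2)*R2:  [    1     0  |   5/3  -1/3 ]
Right block of [I | A^{-1}] is the inverse:
[  5/3  -1/3 ]
[ -2/3   1/6 ]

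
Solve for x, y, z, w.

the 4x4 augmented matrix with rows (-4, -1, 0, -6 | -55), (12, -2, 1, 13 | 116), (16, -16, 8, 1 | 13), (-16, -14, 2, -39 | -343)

Forward elimination on [A|b]:
R2 <- R2 - (-3)*R1:  [   0   -5    1   -5  -49 ]
R3 <- R3 - (-4)*R1:  [    0   -20     8   -23  -207 ]
R4 <- R4 - (4)*R1:  [    0   -10     2   -15  -123 ]
R3 <- R3 - (4)*R2:  [   0    0    4   -3  -11 ]
R4 <- R4 - (2)*R2:  [   0    0    0   -5  -25 ]
Row echelon form:
[ -4  -1  0  -6  |  -55 ]
[  0  -5  1  -5  |  -49 ]
[  0   0  4  -3  |  -11 ]
[  0   0  0  -5  |  -25 ]
Back-substitution:
w = (-25) / -5 = 5
z = (-11 - (-3)*(5)) / 4 = 1
y = (-49 - (1)*(1) - (-5)*(5)) / -5 = 5
x = (-55 - (-1)*(5) - (-6)*(5)) / -4 = 5

(5, 5, 1, 5)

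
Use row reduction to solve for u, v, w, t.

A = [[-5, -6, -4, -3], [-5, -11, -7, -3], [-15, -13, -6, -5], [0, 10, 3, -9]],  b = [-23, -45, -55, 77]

(2, 2, 4, -5)

Forward elimination on [A|b]:
R2 <- R2 - (1)*R1:  [   0   -5   -3    0  -22 ]
R3 <- R3 - (3)*R1:  [  0   5   6   4  14 ]
R3 <- R3 - (-1)*R2:  [  0   0   3   4  -8 ]
R4 <- R4 - (-2)*R2:  [  0   0  -3  -9  33 ]
R4 <- R4 - (-1)*R3:  [  0   0   0  -5  25 ]
Row echelon form:
[ -5  -6  -4  -3  |  -23 ]
[  0  -5  -3   0  |  -22 ]
[  0   0   3   4  |   -8 ]
[  0   0   0  -5  |   25 ]
Back-substitution:
t = (25) / -5 = -5
w = (-8 - (4)*(-5)) / 3 = 4
v = (-22 - (-3)*(4)) / -5 = 2
u = (-23 - (-6)*(2) - (-4)*(4) - (-3)*(-5)) / -5 = 2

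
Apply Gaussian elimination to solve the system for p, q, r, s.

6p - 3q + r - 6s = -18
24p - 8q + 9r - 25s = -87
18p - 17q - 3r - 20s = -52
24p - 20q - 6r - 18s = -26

Forward elimination on [A|b]:
R2 <- R2 - (4)*R1:  [   0    4    5   -1  -15 ]
R3 <- R3 - (3)*R1:  [  0  -8  -6  -2   2 ]
R4 <- R4 - (4)*R1:  [   0   -8  -10    6   46 ]
R3 <- R3 - (-2)*R2:  [   0    0    4   -4  -28 ]
R4 <- R4 - (-2)*R2:  [  0   0   0   4  16 ]
Row echelon form:
[ 6  -3  1  -6  |  -18 ]
[ 0   4  5  -1  |  -15 ]
[ 0   0  4  -4  |  -28 ]
[ 0   0  0   4  |   16 ]
Back-substitution:
s = (16) / 4 = 4
r = (-28 - (-4)*(4)) / 4 = -3
q = (-15 - (5)*(-3) - (-1)*(4)) / 4 = 1
p = (-18 - (-3)*(1) - (1)*(-3) - (-6)*(4)) / 6 = 2

(2, 1, -3, 4)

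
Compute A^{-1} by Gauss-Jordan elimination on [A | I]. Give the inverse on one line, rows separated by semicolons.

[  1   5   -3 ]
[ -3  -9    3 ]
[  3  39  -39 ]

inverse = [-13/2 -13/6 1/3; 3 5/6 -1/6; 5/2 2/3 -1/6]

Gauss-Jordan on [A | I]:
R2 <- R2 - (-3)*R1:  [  0   6  -6  |   3   1   0 ]
R3 <- R3 - (3)*R1:  [   0   24  -30  |   -3    0    1 ]
R2 <- (1/6)*R2:  [   0    1   -1  |  1/2  1/6    0 ]
R1 <- R1 - (5)*R2:  [    1     0     2  |  -3/2  -5/6     0 ]
R3 <- R3 - (24)*R2:  [   0    0   -6  |  -15   -4    1 ]
R3 <- (1/-6)*R3:  [    0     0     1  |   5/2   2/3  -1/6 ]
R1 <- R1 - (2)*R3:  [     1      0      0  |  -13/2  -13/6    1/3 ]
R2 <- R2 - (-1)*R3:  [    0     1     0  |     3   5/6  -1/6 ]
Right block of [I | A^{-1}] is the inverse:
[ -13/2  -13/6   1/3 ]
[     3    5/6  -1/6 ]
[   5/2    2/3  -1/6 ]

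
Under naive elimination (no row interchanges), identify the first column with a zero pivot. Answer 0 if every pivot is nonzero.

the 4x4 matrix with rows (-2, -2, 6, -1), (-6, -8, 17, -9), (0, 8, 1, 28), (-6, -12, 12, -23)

first zero-pivot column = 0

Naive forward elimination:
R2 <- R2 - (3)*R1:  [  0  -2  -1  -6 ]
R4 <- R4 - (3)*R1:  [   0   -6   -6  -20 ]
R3 <- R3 - (-4)*R2:  [  0   0  -3   4 ]
R4 <- R4 - (3)*R2:  [  0   0  -3  -2 ]
R4 <- R4 - (1)*R3:  [  0   0   0  -6 ]
All pivots nonzero; naive elimination completes without hitting a zero pivot.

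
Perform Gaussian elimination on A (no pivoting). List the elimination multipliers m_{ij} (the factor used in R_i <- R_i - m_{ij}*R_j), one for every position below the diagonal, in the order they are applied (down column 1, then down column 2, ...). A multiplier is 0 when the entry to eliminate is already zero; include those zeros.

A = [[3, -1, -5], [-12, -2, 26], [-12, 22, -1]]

multipliers: -4, -4, -3

Forward elimination:
R2 <- R2 - (-4)*R1:  [  0  -6   6 ]
R3 <- R3 - (-4)*R1:  [   0   18  -21 ]
R3 <- R3 - (-3)*R2:  [  0   0  -3 ]
Multipliers (in order of application): m_{21} = -4, m_{31} = -4, m_{32} = -3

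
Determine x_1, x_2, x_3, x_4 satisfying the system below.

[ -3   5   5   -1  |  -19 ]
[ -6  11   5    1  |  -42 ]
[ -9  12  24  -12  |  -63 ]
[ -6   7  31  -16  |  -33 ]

(3, -4, 3, 5)

Forward elimination on [A|b]:
R2 <- R2 - (2)*R1:  [  0   1  -5   3  -4 ]
R3 <- R3 - (3)*R1:  [  0  -3   9  -9  -6 ]
R4 <- R4 - (2)*R1:  [   0   -3   21  -14    5 ]
R3 <- R3 - (-3)*R2:  [   0    0   -6    0  -18 ]
R4 <- R4 - (-3)*R2:  [  0   0   6  -5  -7 ]
R4 <- R4 - (-1)*R3:  [   0    0    0   -5  -25 ]
Row echelon form:
[ -3  5   5  -1  |  -19 ]
[  0  1  -5   3  |   -4 ]
[  0  0  -6   0  |  -18 ]
[  0  0   0  -5  |  -25 ]
Back-substitution:
x_4 = (-25) / -5 = 5
x_3 = (-18) / -6 = 3
x_2 = (-4 - (-5)*(3) - (3)*(5)) / 1 = -4
x_1 = (-19 - (5)*(-4) - (5)*(3) - (-1)*(5)) / -3 = 3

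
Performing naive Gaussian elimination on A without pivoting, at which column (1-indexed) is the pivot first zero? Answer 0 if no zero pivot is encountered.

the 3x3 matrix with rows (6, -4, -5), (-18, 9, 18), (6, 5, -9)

Naive forward elimination:
R2 <- R2 - (-3)*R1:  [  0  -3   3 ]
R3 <- R3 - (1)*R1:  [  0   9  -4 ]
R3 <- R3 - (-3)*R2:  [ 0  0  5 ]
All pivots nonzero; naive elimination completes without hitting a zero pivot.

first zero-pivot column = 0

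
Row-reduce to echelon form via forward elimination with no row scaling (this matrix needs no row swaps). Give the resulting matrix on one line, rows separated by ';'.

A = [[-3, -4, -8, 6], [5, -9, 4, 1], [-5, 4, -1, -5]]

Forward elimination:
R2 <- R2 - (-5/3)*R1:  [     0  -47/3  -28/3     11 ]
R3 <- R3 - (5/3)*R1:  [    0  32/3  37/3   -15 ]
R3 <- R3 - (-32/47)*R2:  [       0        0   281/47  -353/47 ]
Row echelon form:
[ -3     -4      -8        6 ]
[  0  -47/3   -28/3       11 ]
[  0      0  281/47  -353/47 ]

REF = [-3 -4 -8 6; 0 -47/3 -28/3 11; 0 0 281/47 -353/47]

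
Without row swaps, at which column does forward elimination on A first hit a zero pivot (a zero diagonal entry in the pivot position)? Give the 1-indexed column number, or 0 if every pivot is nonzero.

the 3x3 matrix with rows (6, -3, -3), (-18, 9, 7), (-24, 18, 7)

first zero-pivot column = 2

Naive forward elimination:
R2 <- R2 - (-3)*R1:  [  0   0  -2 ]
R3 <- R3 - (-4)*R1:  [  0   6  -5 ]
Matrix at this point:
[ 6  -3  -3 ]
[ 0   0  -2 ]
[ 0   6  -5 ]
Pivot entry (2,2) is zero but row 3 has 6 in column 2 -> naive elimination stops; a row interchange (e.g. R2 <-> R3) would be required here.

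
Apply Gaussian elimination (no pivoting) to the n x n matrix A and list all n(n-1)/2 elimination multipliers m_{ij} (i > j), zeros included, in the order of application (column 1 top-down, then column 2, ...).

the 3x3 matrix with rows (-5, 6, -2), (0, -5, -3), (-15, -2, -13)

multipliers: 0, 3, 4

Forward elimination:
R2: entry in column 1 is already 0 -> m_{21} = 0 (no row operation needed)
R3 <- R3 - (3)*R1:  [   0  -20   -7 ]
R3 <- R3 - (4)*R2:  [ 0  0  5 ]
Multipliers (in order of application): m_{21} = 0, m_{31} = 3, m_{32} = 4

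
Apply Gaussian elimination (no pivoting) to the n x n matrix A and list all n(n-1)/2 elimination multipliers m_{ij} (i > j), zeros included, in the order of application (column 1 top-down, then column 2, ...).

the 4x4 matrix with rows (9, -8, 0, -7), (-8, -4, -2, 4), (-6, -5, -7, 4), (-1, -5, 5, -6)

Forward elimination:
R2 <- R2 - (-8/9)*R1:  [      0  -100/9      -2   -20/9 ]
R3 <- R3 - (-2/3)*R1:  [     0  -31/3     -7   -2/3 ]
R4 <- R4 - (-1/9)*R1:  [     0  -53/9      5  -61/9 ]
R3 <- R3 - (93/100)*R2:  [       0        0  -257/50      7/5 ]
R4 <- R4 - (53/100)*R2:  [      0       0  303/50   -28/5 ]
R4 <- R4 - (-303/257)*R3:  [         0          0          0  -1015/257 ]
Multipliers (in order of application): m_{21} = -8/9, m_{31} = -2/3, m_{41} = -1/9, m_{32} = 93/100, m_{42} = 53/100, m_{43} = -303/257

multipliers: -8/9, -2/3, -1/9, 93/100, 53/100, -303/257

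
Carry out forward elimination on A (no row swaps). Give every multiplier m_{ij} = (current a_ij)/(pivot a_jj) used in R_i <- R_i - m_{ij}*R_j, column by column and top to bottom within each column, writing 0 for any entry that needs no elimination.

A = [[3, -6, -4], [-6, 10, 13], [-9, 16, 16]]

multipliers: -2, -3, 1

Forward elimination:
R2 <- R2 - (-2)*R1:  [  0  -2   5 ]
R3 <- R3 - (-3)*R1:  [  0  -2   4 ]
R3 <- R3 - (1)*R2:  [  0   0  -1 ]
Multipliers (in order of application): m_{21} = -2, m_{31} = -3, m_{32} = 1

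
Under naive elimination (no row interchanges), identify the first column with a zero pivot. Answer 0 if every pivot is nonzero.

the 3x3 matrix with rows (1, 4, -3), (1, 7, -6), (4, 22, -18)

Naive forward elimination:
R2 <- R2 - (1)*R1:  [  0   3  -3 ]
R3 <- R3 - (4)*R1:  [  0   6  -6 ]
R3 <- R3 - (2)*R2:  [ 0  0  0 ]
Matrix at this point:
[ 1  4  -3 ]
[ 0  3  -3 ]
[ 0  0   0 ]
Pivot entry (3,3) in the last row is zero and there are no rows below to swap with -> zero pivot in column 3 (A is singular).

first zero-pivot column = 3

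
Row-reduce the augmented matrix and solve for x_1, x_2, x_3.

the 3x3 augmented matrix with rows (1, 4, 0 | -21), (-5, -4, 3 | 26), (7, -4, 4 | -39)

Forward elimination on [A|b]:
R2 <- R2 - (-5)*R1:  [   0   16    3  -79 ]
R3 <- R3 - (7)*R1:  [   0  -32    4  108 ]
R3 <- R3 - (-2)*R2:  [   0    0   10  -50 ]
Row echelon form:
[ 1   4   0  |  -21 ]
[ 0  16   3  |  -79 ]
[ 0   0  10  |  -50 ]
Back-substitution:
x_3 = (-50) / 10 = -5
x_2 = (-79 - (3)*(-5)) / 16 = -4
x_1 = (-21 - (4)*(-4)) / 1 = -5

(-5, -4, -5)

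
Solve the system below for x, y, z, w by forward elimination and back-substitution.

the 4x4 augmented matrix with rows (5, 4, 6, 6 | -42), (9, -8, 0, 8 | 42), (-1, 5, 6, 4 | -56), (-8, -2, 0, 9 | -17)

(2, -4, -5, -1)

Forward elimination on [A|b]:
R2 <- R2 - (9/5)*R1:  [     0  -76/5  -54/5  -14/5  588/5 ]
R3 <- R3 - (-1/5)*R1:  [      0    29/5    36/5    26/5  -322/5 ]
R4 <- R4 - (-8/5)*R1:  [      0    22/5    48/5    93/5  -421/5 ]
R3 <- R3 - (-29/76)*R2:  [       0        0   117/38   157/38  -371/19 ]
R4 <- R4 - (-11/38)*R2:  [       0        0   123/19   338/19  -953/19 ]
R4 <- R4 - (82/39)*R3:  [       0        0        0   355/39  -355/39 ]
Row echelon form:
[ 5      4       6       6  |      -42 ]
[ 0  -76/5   -54/5   -14/5  |    588/5 ]
[ 0      0  117/38  157/38  |  -371/19 ]
[ 0      0       0  355/39  |  -355/39 ]
Back-substitution:
w = (-355/39) / (355/39) = -1
z = (-371/19 - (157/38)*(-1)) / (117/38) = -5
y = (588/5 - (-54/5)*(-5) - (-14/5)*(-1)) / (-76/5) = -4
x = (-42 - (4)*(-4) - (6)*(-5) - (6)*(-1)) / 5 = 2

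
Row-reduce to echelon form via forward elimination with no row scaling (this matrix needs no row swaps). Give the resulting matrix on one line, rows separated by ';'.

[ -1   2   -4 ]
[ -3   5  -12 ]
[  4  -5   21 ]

REF = [-1 2 -4; 0 -1 0; 0 0 5]

Forward elimination:
R2 <- R2 - (3)*R1:  [  0  -1   0 ]
R3 <- R3 - (-4)*R1:  [ 0  3  5 ]
R3 <- R3 - (-3)*R2:  [ 0  0  5 ]
Row echelon form:
[ -1   2  -4 ]
[  0  -1   0 ]
[  0   0   5 ]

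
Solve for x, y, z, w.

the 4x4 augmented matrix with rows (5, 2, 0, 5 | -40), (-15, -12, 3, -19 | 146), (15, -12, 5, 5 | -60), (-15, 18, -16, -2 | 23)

Forward elimination on [A|b]:
R2 <- R2 - (-3)*R1:  [  0  -6   3  -4  26 ]
R3 <- R3 - (3)*R1:  [   0  -18    5  -10   60 ]
R4 <- R4 - (-3)*R1:  [   0   24  -16   13  -97 ]
R3 <- R3 - (3)*R2:  [   0    0   -4    2  -18 ]
R4 <- R4 - (-4)*R2:  [  0   0  -4  -3   7 ]
R4 <- R4 - (1)*R3:  [  0   0   0  -5  25 ]
Row echelon form:
[ 5   2   0   5  |  -40 ]
[ 0  -6   3  -4  |   26 ]
[ 0   0  -4   2  |  -18 ]
[ 0   0   0  -5  |   25 ]
Back-substitution:
w = (25) / -5 = -5
z = (-18 - (2)*(-5)) / -4 = 2
y = (26 - (3)*(2) - (-4)*(-5)) / -6 = 0
x = (-40 - (2)*(0) - (5)*(-5)) / 5 = -3

(-3, 0, 2, -5)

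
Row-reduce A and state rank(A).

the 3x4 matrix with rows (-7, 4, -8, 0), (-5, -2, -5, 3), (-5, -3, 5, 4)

rank(A) = 3

Row reduction:
R2 <- R2 - (5/7)*R1:  [     0  -34/7    5/7      3 ]
R3 <- R3 - (5/7)*R1:  [     0  -41/7   75/7      4 ]
R3 <- R3 - (41/34)*R2:  [      0       0  335/34   13/34 ]
Row echelon form:
[ -7      4      -8      0 ]
[  0  -34/7     5/7      3 ]
[  0      0  335/34  13/34 ]
Nonzero rows / pivot columns: 3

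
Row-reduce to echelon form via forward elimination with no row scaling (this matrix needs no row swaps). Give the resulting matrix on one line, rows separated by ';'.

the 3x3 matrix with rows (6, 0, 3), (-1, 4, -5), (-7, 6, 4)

REF = [6 0 3; 0 4 -9/2; 0 0 57/4]

Forward elimination:
R2 <- R2 - (-1/6)*R1:  [    0     4  -9/2 ]
R3 <- R3 - (-7/6)*R1:  [    0     6  15/2 ]
R3 <- R3 - (3/2)*R2:  [    0     0  57/4 ]
Row echelon form:
[ 6  0     3 ]
[ 0  4  -9/2 ]
[ 0  0  57/4 ]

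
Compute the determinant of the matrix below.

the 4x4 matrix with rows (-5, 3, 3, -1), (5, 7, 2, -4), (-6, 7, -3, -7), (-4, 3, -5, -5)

Forward elimination:
R2 <- R2 - (-1)*R1:  [  0  10   5  -5 ]
R3 <- R3 - (6/5)*R1:  [     0   17/5  -33/5  -29/5 ]
R4 <- R4 - (4/5)*R1:  [     0    3/5  -37/5  -21/5 ]
R3 <- R3 - (17/50)*R2:  [      0       0  -83/10  -41/10 ]
R4 <- R4 - (3/50)*R2:  [      0       0  -77/10  -39/10 ]
R4 <- R4 - (77/83)*R3:  [     0      0      0  -8/83 ]
Upper-triangular form:
[ -5   3       3      -1 ]
[  0  10       5      -5 ]
[  0   0  -83/10  -41/10 ]
[  0   0       0   -8/83 ]
det(A) = (-1)^0 * (-5) * (10) * (-83/10) * (-8/83) = -40  (0 row swaps -> sign +1)

det(A) = -40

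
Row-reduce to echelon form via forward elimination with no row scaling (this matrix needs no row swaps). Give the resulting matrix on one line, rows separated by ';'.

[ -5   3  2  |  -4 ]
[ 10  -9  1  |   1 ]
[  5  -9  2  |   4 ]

Forward elimination:
R2 <- R2 - (-2)*R1:  [  0  -3   5  -7 ]
R3 <- R3 - (-1)*R1:  [  0  -6   4   0 ]
R3 <- R3 - (2)*R2:  [  0   0  -6  14 ]
Row echelon form:
[ -5   3   2  |  -4 ]
[  0  -3   5  |  -7 ]
[  0   0  -6  |  14 ]

REF = [-5 3 2 -4; 0 -3 5 -7; 0 0 -6 14]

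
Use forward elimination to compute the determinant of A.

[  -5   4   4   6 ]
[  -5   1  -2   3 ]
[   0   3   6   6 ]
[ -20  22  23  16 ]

det(A) = 225

Forward elimination:
R2 <- R2 - (1)*R1:  [  0  -3  -6  -3 ]
R4 <- R4 - (4)*R1:  [  0   6   7  -8 ]
R3 <- R3 - (-1)*R2:  [ 0  0  0  3 ]
R4 <- R4 - (-2)*R2:  [   0    0   -5  -14 ]
R3 <-> R4   (pivot in column 3 was zero)
[ -5   4   4    6 ]
[  0  -3  -6   -3 ]
[  0   0  -5  -14 ]
[  0   0   0    3 ]
Upper-triangular form:
[ -5   4   4    6 ]
[  0  -3  -6   -3 ]
[  0   0  -5  -14 ]
[  0   0   0    3 ]
det(A) = (-1)^1 * (-5) * (-3) * (-5) * (3) = 225  (1 row swap -> sign -1)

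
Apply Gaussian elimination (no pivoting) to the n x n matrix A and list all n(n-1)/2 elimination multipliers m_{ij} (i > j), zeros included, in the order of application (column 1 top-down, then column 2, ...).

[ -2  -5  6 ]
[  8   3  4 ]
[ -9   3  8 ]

multipliers: -4, 9/2, -3/2

Forward elimination:
R2 <- R2 - (-4)*R1:  [   0  -17   28 ]
R3 <- R3 - (9/2)*R1:  [    0  51/2   -19 ]
R3 <- R3 - (-3/2)*R2:  [  0   0  23 ]
Multipliers (in order of application): m_{21} = -4, m_{31} = 9/2, m_{32} = -3/2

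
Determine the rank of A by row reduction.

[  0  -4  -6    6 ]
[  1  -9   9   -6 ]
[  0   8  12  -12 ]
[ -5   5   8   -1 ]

Row reduction:
R1 <-> R2   (pivot in column 1 was zero)
[  1  -9   9   -6 ]
[  0  -4  -6    6 ]
[  0   8  12  -12 ]
[ -5   5   8   -1 ]
R4 <- R4 - (-5)*R1:  [   0  -40   53  -31 ]
R3 <- R3 - (-2)*R2:  [ 0  0  0  0 ]
R4 <- R4 - (10)*R2:  [   0    0  113  -91 ]
R3 <-> R4   (pivot in column 3 was zero)
[ 1  -9    9   -6 ]
[ 0  -4   -6    6 ]
[ 0   0  113  -91 ]
[ 0   0    0    0 ]
Row echelon form:
[ 1  -9    9   -6 ]
[ 0  -4   -6    6 ]
[ 0   0  113  -91 ]
[ 0   0    0    0 ]
Nonzero rows / pivot columns: 3

rank(A) = 3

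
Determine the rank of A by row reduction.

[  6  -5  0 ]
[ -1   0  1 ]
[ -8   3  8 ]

Row reduction:
R2 <- R2 - (-1/6)*R1:  [    0  -5/6     1 ]
R3 <- R3 - (-4/3)*R1:  [     0  -11/3      8 ]
R3 <- R3 - (22/5)*R2:  [    0     0  18/5 ]
Row echelon form:
[ 6    -5     0 ]
[ 0  -5/6     1 ]
[ 0     0  18/5 ]
Nonzero rows / pivot columns: 3

rank(A) = 3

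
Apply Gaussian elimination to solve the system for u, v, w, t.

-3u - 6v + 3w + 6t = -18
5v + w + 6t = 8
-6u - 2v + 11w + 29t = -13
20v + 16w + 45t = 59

(4, 2, 4, -1)

Forward elimination on [A|b]:
R3 <- R3 - (2)*R1:  [  0  10   5  17  23 ]
R3 <- R3 - (2)*R2:  [ 0  0  3  5  7 ]
R4 <- R4 - (4)*R2:  [  0   0  12  21  27 ]
R4 <- R4 - (4)*R3:  [  0   0   0   1  -1 ]
Row echelon form:
[ -3  -6  3  6  |  -18 ]
[  0   5  1  6  |    8 ]
[  0   0  3  5  |    7 ]
[  0   0  0  1  |   -1 ]
Back-substitution:
t = (-1) / 1 = -1
w = (7 - (5)*(-1)) / 3 = 4
v = (8 - (1)*(4) - (6)*(-1)) / 5 = 2
u = (-18 - (-6)*(2) - (3)*(4) - (6)*(-1)) / -3 = 4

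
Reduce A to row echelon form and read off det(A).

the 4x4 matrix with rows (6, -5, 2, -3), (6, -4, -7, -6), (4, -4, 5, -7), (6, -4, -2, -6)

Forward elimination:
R2 <- R2 - (1)*R1:  [  0   1  -9  -3 ]
R3 <- R3 - (2/3)*R1:  [    0  -2/3  11/3    -5 ]
R4 <- R4 - (1)*R1:  [  0   1  -4  -3 ]
R3 <- R3 - (-2/3)*R2:  [    0     0  -7/3    -7 ]
R4 <- R4 - (1)*R2:  [ 0  0  5  0 ]
R4 <- R4 - (-15/7)*R3:  [   0    0    0  -15 ]
Upper-triangular form:
[ 6  -5     2   -3 ]
[ 0   1    -9   -3 ]
[ 0   0  -7/3   -7 ]
[ 0   0     0  -15 ]
det(A) = (-1)^0 * (6) * (1) * (-7/3) * (-15) = 210  (0 row swaps -> sign +1)

det(A) = 210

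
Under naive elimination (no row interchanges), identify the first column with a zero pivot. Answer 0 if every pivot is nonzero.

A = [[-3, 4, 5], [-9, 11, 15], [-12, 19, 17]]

first zero-pivot column = 0

Naive forward elimination:
R2 <- R2 - (3)*R1:  [  0  -1   0 ]
R3 <- R3 - (4)*R1:  [  0   3  -3 ]
R3 <- R3 - (-3)*R2:  [  0   0  -3 ]
All pivots nonzero; naive elimination completes without hitting a zero pivot.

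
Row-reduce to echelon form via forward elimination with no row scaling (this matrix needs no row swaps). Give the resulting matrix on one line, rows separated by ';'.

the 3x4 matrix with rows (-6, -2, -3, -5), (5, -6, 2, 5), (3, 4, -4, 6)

REF = [-6 -2 -3 -5; 0 -23/3 -1/2 5/6; 0 0 -131/23 88/23]

Forward elimination:
R2 <- R2 - (-5/6)*R1:  [     0  -23/3   -1/2    5/6 ]
R3 <- R3 - (-1/2)*R1:  [     0      3  -11/2    7/2 ]
R3 <- R3 - (-9/23)*R2:  [       0        0  -131/23    88/23 ]
Row echelon form:
[ -6     -2       -3     -5 ]
[  0  -23/3     -1/2    5/6 ]
[  0      0  -131/23  88/23 ]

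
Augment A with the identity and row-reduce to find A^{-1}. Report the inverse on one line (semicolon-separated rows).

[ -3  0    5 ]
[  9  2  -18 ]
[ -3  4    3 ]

Gauss-Jordan on [A | I]:
R1 <- (1/-3)*R1:  [    1     0  -5/3  |  -1/3     0     0 ]
R2 <- R2 - (9)*R1:  [  0   2  -3  |   3   1   0 ]
R3 <- R3 - (-3)*R1:  [  0   4  -2  |  -1   0   1 ]
R2 <- (1/2)*R2:  [    0     1  -3/2  |   3/2   1/2     0 ]
R3 <- R3 - (4)*R2:  [  0   0   4  |  -7  -2   1 ]
R3 <- (1/4)*R3:  [    0     0     1  |  -7/4  -1/2   1/4 ]
R1 <- R1 - (-5/3)*R3:  [     1      0      0  |  -13/4   -5/6   5/12 ]
R2 <- R2 - (-3/2)*R3:  [    0     1     0  |  -9/8  -1/4   3/8 ]
Right block of [I | A^{-1}] is the inverse:
[ -13/4  -5/6  5/12 ]
[  -9/8  -1/4   3/8 ]
[  -7/4  -1/2   1/4 ]

inverse = [-13/4 -5/6 5/12; -9/8 -1/4 3/8; -7/4 -1/2 1/4]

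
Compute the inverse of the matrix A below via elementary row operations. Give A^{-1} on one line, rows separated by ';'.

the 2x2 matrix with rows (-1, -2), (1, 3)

Gauss-Jordan on [A | I]:
R1 <- (1/-1)*R1:  [  1   2  |  -1   0 ]
R2 <- R2 - (1)*R1:  [ 0  1  |  1  1 ]
R1 <- R1 - (2)*R2:  [  1   0  |  -3  -2 ]
Right block of [I | A^{-1}] is the inverse:
[ -3  -2 ]
[  1   1 ]

inverse = [-3 -2; 1 1]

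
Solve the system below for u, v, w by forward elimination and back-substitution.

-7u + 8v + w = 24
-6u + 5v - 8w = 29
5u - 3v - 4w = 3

Forward elimination on [A|b]:
R2 <- R2 - (6/7)*R1:  [     0  -13/7  -62/7   59/7 ]
R3 <- R3 - (-5/7)*R1:  [     0   19/7  -23/7  141/7 ]
R3 <- R3 - (-19/13)*R2:  [       0        0  -211/13   422/13 ]
Row echelon form:
[ -7      8        1  |      24 ]
[  0  -13/7    -62/7  |    59/7 ]
[  0      0  -211/13  |  422/13 ]
Back-substitution:
w = (422/13) / (-211/13) = -2
v = (59/7 - (-62/7)*(-2)) / (-13/7) = 5
u = (24 - (8)*(5) - (1)*(-2)) / -7 = 2

(2, 5, -2)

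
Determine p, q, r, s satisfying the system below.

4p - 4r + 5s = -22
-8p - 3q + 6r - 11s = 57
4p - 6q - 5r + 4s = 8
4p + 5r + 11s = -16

(-1, -5, 2, -2)

Forward elimination on [A|b]:
R2 <- R2 - (-2)*R1:  [  0  -3  -2  -1  13 ]
R3 <- R3 - (1)*R1:  [  0  -6  -1  -1  30 ]
R4 <- R4 - (1)*R1:  [ 0  0  9  6  6 ]
R3 <- R3 - (2)*R2:  [ 0  0  3  1  4 ]
R4 <- R4 - (3)*R3:  [  0   0   0   3  -6 ]
Row echelon form:
[ 4   0  -4   5  |  -22 ]
[ 0  -3  -2  -1  |   13 ]
[ 0   0   3   1  |    4 ]
[ 0   0   0   3  |   -6 ]
Back-substitution:
s = (-6) / 3 = -2
r = (4 - (1)*(-2)) / 3 = 2
q = (13 - (-2)*(2) - (-1)*(-2)) / -3 = -5
p = (-22 - (-4)*(2) - (5)*(-2)) / 4 = -1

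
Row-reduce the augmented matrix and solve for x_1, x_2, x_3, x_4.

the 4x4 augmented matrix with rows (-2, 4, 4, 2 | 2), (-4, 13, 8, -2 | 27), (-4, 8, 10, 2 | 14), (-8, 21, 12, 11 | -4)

Forward elimination on [A|b]:
R2 <- R2 - (2)*R1:  [  0   5   0  -6  23 ]
R3 <- R3 - (2)*R1:  [  0   0   2  -2  10 ]
R4 <- R4 - (4)*R1:  [   0    5   -4    3  -12 ]
R4 <- R4 - (1)*R2:  [   0    0   -4    9  -35 ]
R4 <- R4 - (-2)*R3:  [   0    0    0    5  -15 ]
Row echelon form:
[ -2  4  4   2  |    2 ]
[  0  5  0  -6  |   23 ]
[  0  0  2  -2  |   10 ]
[  0  0  0   5  |  -15 ]
Back-substitution:
x_4 = (-15) / 5 = -3
x_3 = (10 - (-2)*(-3)) / 2 = 2
x_2 = (23 - (-6)*(-3)) / 5 = 1
x_1 = (2 - (4)*(1) - (4)*(2) - (2)*(-3)) / -2 = 2

(2, 1, 2, -3)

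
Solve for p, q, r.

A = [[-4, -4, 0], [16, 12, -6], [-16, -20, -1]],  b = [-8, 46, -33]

Forward elimination on [A|b]:
R2 <- R2 - (-4)*R1:  [  0  -4  -6  14 ]
R3 <- R3 - (4)*R1:  [  0  -4  -1  -1 ]
R3 <- R3 - (1)*R2:  [   0    0    5  -15 ]
Row echelon form:
[ -4  -4   0  |   -8 ]
[  0  -4  -6  |   14 ]
[  0   0   5  |  -15 ]
Back-substitution:
r = (-15) / 5 = -3
q = (14 - (-6)*(-3)) / -4 = 1
p = (-8 - (-4)*(1)) / -4 = 1

(1, 1, -3)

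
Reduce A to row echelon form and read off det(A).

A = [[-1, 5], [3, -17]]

det(A) = 2

Forward elimination:
R2 <- R2 - (-3)*R1:  [  0  -2 ]
Upper-triangular form:
[ -1   5 ]
[  0  -2 ]
det(A) = (-1)^0 * (-1) * (-2) = 2  (0 row swaps -> sign +1)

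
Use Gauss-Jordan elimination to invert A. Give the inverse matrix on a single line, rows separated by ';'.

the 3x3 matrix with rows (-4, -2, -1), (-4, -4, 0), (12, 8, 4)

inverse = [-1 0 -1/4; 1 -1/4 1/4; 1 1/2 1/2]

Gauss-Jordan on [A | I]:
R1 <- (1/-4)*R1:  [    1   1/2   1/4  |  -1/4     0     0 ]
R2 <- R2 - (-4)*R1:  [  0  -2   1  |  -1   1   0 ]
R3 <- R3 - (12)*R1:  [ 0  2  1  |  3  0  1 ]
R2 <- (1/-2)*R2:  [    0     1  -1/2  |   1/2  -1/2     0 ]
R1 <- R1 - (1/2)*R2:  [    1     0   1/2  |  -1/2   1/4     0 ]
R3 <- R3 - (2)*R2:  [ 0  0  2  |  2  1  1 ]
R3 <- (1/2)*R3:  [   0    0    1  |    1  1/2  1/2 ]
R1 <- R1 - (1/2)*R3:  [    1     0     0  |    -1     0  -1/4 ]
R2 <- R2 - (-1/2)*R3:  [    0     1     0  |     1  -1/4   1/4 ]
Right block of [I | A^{-1}] is the inverse:
[ -1     0  -1/4 ]
[  1  -1/4   1/4 ]
[  1   1/2   1/2 ]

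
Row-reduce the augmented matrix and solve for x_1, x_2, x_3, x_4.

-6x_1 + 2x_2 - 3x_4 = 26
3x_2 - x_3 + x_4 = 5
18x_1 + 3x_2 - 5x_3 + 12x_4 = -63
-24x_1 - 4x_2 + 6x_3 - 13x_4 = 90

Forward elimination on [A|b]:
R3 <- R3 - (-3)*R1:  [  0   9  -5   3  15 ]
R4 <- R4 - (4)*R1:  [   0  -12    6   -1  -14 ]
R3 <- R3 - (3)*R2:  [  0   0  -2   0   0 ]
R4 <- R4 - (-4)*R2:  [ 0  0  2  3  6 ]
R4 <- R4 - (-1)*R3:  [ 0  0  0  3  6 ]
Row echelon form:
[ -6  2   0  -3  |  26 ]
[  0  3  -1   1  |   5 ]
[  0  0  -2   0  |   0 ]
[  0  0   0   3  |   6 ]
Back-substitution:
x_4 = (6) / 3 = 2
x_3 = (0) / -2 = 0
x_2 = (5 - (-1)*(0) - (1)*(2)) / 3 = 1
x_1 = (26 - (2)*(1) - (-3)*(2)) / -6 = -5

(-5, 1, 0, 2)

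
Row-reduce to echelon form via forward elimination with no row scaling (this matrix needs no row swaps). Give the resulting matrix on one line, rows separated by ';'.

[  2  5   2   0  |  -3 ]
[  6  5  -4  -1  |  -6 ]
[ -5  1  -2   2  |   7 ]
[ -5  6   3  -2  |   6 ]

REF = [2 5 2 0 -3; 0 -10 -10 -1 3; 0 0 -21/2 13/20 71/20; 0 0 0 -9/2 1/2]

Forward elimination:
R2 <- R2 - (3)*R1:  [   0  -10  -10   -1    3 ]
R3 <- R3 - (-5/2)*R1:  [    0  27/2     3     2  -1/2 ]
R4 <- R4 - (-5/2)*R1:  [    0  37/2     8    -2  -3/2 ]
R3 <- R3 - (-27/20)*R2:  [     0      0  -21/2  13/20  71/20 ]
R4 <- R4 - (-37/20)*R2:  [      0       0   -21/2  -77/20   81/20 ]
R4 <- R4 - (1)*R3:  [    0     0     0  -9/2   1/2 ]
Row echelon form:
[ 2    5      2      0  |     -3 ]
[ 0  -10    -10     -1  |      3 ]
[ 0    0  -21/2  13/20  |  71/20 ]
[ 0    0      0   -9/2  |    1/2 ]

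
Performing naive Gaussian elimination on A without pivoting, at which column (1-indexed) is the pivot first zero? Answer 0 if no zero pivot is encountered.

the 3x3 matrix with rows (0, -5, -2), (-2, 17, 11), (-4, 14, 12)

Naive forward elimination:
Pivot entry (1,1) is zero but row 2 has -2 in column 1 -> naive elimination stops; a row interchange (e.g. R1 <-> R2) would be required here.

first zero-pivot column = 1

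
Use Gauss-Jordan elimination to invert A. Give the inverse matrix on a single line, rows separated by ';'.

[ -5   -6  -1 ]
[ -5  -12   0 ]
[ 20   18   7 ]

inverse = [-7/5 2/5 -1/5; 7/12 -1/4 1/12; 5/2 -1/2 1/2]

Gauss-Jordan on [A | I]:
R1 <- (1/-5)*R1:  [    1   6/5   1/5  |  -1/5     0     0 ]
R2 <- R2 - (-5)*R1:  [  0  -6   1  |  -1   1   0 ]
R3 <- R3 - (20)*R1:  [  0  -6   3  |   4   0   1 ]
R2 <- (1/-6)*R2:  [    0     1  -1/6  |   1/6  -1/6     0 ]
R1 <- R1 - (6/5)*R2:  [    1     0   2/5  |  -2/5   1/5     0 ]
R3 <- R3 - (-6)*R2:  [  0   0   2  |   5  -1   1 ]
R3 <- (1/2)*R3:  [    0     0     1  |   5/2  -1/2   1/2 ]
R1 <- R1 - (2/5)*R3:  [    1     0     0  |  -7/5   2/5  -1/5 ]
R2 <- R2 - (-1/6)*R3:  [    0     1     0  |  7/12  -1/4  1/12 ]
Right block of [I | A^{-1}] is the inverse:
[ -7/5   2/5  -1/5 ]
[ 7/12  -1/4  1/12 ]
[  5/2  -1/2   1/2 ]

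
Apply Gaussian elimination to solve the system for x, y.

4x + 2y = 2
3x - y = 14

(3, -5)

Forward elimination on [A|b]:
R2 <- R2 - (3/4)*R1:  [    0  -5/2  25/2 ]
Row echelon form:
[ 4     2  |     2 ]
[ 0  -5/2  |  25/2 ]
Back-substitution:
y = (25/2) / (-5/2) = -5
x = (2 - (2)*(-5)) / 4 = 3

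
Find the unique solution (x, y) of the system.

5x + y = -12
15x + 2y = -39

Forward elimination on [A|b]:
R2 <- R2 - (3)*R1:  [  0  -1  -3 ]
Row echelon form:
[ 5   1  |  -12 ]
[ 0  -1  |   -3 ]
Back-substitution:
y = (-3) / -1 = 3
x = (-12 - (1)*(3)) / 5 = -3

(-3, 3)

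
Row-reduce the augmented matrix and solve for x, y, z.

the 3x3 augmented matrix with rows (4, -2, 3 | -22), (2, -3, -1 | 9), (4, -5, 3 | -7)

Forward elimination on [A|b]:
R2 <- R2 - (1/2)*R1:  [    0    -2  -5/2    20 ]
R3 <- R3 - (1)*R1:  [  0  -3   0  15 ]
R3 <- R3 - (3/2)*R2:  [    0     0  15/4   -15 ]
Row echelon form:
[ 4  -2     3  |  -22 ]
[ 0  -2  -5/2  |   20 ]
[ 0   0  15/4  |  -15 ]
Back-substitution:
z = (-15) / (15/4) = -4
y = (20 - (-5/2)*(-4)) / -2 = -5
x = (-22 - (-2)*(-5) - (3)*(-4)) / 4 = -5

(-5, -5, -4)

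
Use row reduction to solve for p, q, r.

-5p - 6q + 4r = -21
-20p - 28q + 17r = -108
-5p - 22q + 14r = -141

Forward elimination on [A|b]:
R2 <- R2 - (4)*R1:  [   0   -4    1  -24 ]
R3 <- R3 - (1)*R1:  [    0   -16    10  -120 ]
R3 <- R3 - (4)*R2:  [   0    0    6  -24 ]
Row echelon form:
[ -5  -6  4  |  -21 ]
[  0  -4  1  |  -24 ]
[  0   0  6  |  -24 ]
Back-substitution:
r = (-24) / 6 = -4
q = (-24 - (1)*(-4)) / -4 = 5
p = (-21 - (-6)*(5) - (4)*(-4)) / -5 = -5

(-5, 5, -4)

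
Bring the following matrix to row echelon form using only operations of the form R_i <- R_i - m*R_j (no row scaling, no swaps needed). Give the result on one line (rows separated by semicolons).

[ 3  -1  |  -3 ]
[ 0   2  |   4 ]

Forward elimination:
Row echelon form:
[ 3  -1  |  -3 ]
[ 0   2  |   4 ]

REF = [3 -1 -3; 0 2 4]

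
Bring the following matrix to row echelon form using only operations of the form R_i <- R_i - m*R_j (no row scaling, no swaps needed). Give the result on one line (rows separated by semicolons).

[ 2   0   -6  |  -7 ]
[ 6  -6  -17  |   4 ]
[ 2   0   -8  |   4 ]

REF = [2 0 -6 -7; 0 -6 1 25; 0 0 -2 11]

Forward elimination:
R2 <- R2 - (3)*R1:  [  0  -6   1  25 ]
R3 <- R3 - (1)*R1:  [  0   0  -2  11 ]
Row echelon form:
[ 2   0  -6  |  -7 ]
[ 0  -6   1  |  25 ]
[ 0   0  -2  |  11 ]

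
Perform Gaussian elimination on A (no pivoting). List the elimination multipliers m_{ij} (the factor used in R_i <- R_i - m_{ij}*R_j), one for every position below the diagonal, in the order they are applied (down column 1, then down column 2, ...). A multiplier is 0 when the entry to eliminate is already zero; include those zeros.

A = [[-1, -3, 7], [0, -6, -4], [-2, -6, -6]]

multipliers: 0, 2, 0

Forward elimination:
R2: entry in column 1 is already 0 -> m_{21} = 0 (no row operation needed)
R3 <- R3 - (2)*R1:  [   0    0  -20 ]
R3: entry in column 2 is already 0 -> m_{32} = 0 (no row operation needed)
Multipliers (in order of application): m_{21} = 0, m_{31} = 2, m_{32} = 0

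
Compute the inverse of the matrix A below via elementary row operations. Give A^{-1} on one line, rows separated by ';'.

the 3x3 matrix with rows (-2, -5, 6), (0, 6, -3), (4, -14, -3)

Gauss-Jordan on [A | I]:
R1 <- (1/-2)*R1:  [    1   5/2    -3  |  -1/2     0     0 ]
R3 <- R3 - (4)*R1:  [   0  -24    9  |    2    0    1 ]
R2 <- (1/6)*R2:  [    0     1  -1/2  |     0   1/6     0 ]
R1 <- R1 - (5/2)*R2:  [     1      0   -7/4  |   -1/2  -5/12      0 ]
R3 <- R3 - (-24)*R2:  [  0   0  -3  |   2   4   1 ]
R3 <- (1/-3)*R3:  [    0     0     1  |  -2/3  -4/3  -1/3 ]
R1 <- R1 - (-7/4)*R3:  [     1      0      0  |   -5/3  -11/4  -7/12 ]
R2 <- R2 - (-1/2)*R3:  [    0     1     0  |  -1/3  -1/2  -1/6 ]
Right block of [I | A^{-1}] is the inverse:
[ -5/3  -11/4  -7/12 ]
[ -1/3   -1/2   -1/6 ]
[ -2/3   -4/3   -1/3 ]

inverse = [-5/3 -11/4 -7/12; -1/3 -1/2 -1/6; -2/3 -4/3 -1/3]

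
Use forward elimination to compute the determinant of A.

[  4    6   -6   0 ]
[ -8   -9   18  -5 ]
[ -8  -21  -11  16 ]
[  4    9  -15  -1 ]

Forward elimination:
R2 <- R2 - (-2)*R1:  [  0   3   6  -5 ]
R3 <- R3 - (-2)*R1:  [   0   -9  -23   16 ]
R4 <- R4 - (1)*R1:  [  0   3  -9  -1 ]
R3 <- R3 - (-3)*R2:  [  0   0  -5   1 ]
R4 <- R4 - (1)*R2:  [   0    0  -15    4 ]
R4 <- R4 - (3)*R3:  [ 0  0  0  1 ]
Upper-triangular form:
[ 4  6  -6   0 ]
[ 0  3   6  -5 ]
[ 0  0  -5   1 ]
[ 0  0   0   1 ]
det(A) = (-1)^0 * (4) * (3) * (-5) * (1) = -60  (0 row swaps -> sign +1)

det(A) = -60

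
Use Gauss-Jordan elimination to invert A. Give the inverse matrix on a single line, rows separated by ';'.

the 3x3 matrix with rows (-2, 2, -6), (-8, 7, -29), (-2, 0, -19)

Gauss-Jordan on [A | I]:
R1 <- (1/-2)*R1:  [    1    -1     3  |  -1/2     0     0 ]
R2 <- R2 - (-8)*R1:  [  0  -1  -5  |  -4   1   0 ]
R3 <- R3 - (-2)*R1:  [   0   -2  -13  |   -1    0    1 ]
R2 <- (1/-1)*R2:  [  0   1   5  |   4  -1   0 ]
R1 <- R1 - (-1)*R2:  [   1    0    8  |  7/2   -1    0 ]
R3 <- R3 - (-2)*R2:  [  0   0  -3  |   7  -2   1 ]
R3 <- (1/-3)*R3:  [    0     0     1  |  -7/3   2/3  -1/3 ]
R1 <- R1 - (8)*R3:  [     1      0      0  |  133/6  -19/3    8/3 ]
R2 <- R2 - (5)*R3:  [     0      1      0  |   47/3  -13/3    5/3 ]
Right block of [I | A^{-1}] is the inverse:
[ 133/6  -19/3   8/3 ]
[  47/3  -13/3   5/3 ]
[  -7/3    2/3  -1/3 ]

inverse = [133/6 -19/3 8/3; 47/3 -13/3 5/3; -7/3 2/3 -1/3]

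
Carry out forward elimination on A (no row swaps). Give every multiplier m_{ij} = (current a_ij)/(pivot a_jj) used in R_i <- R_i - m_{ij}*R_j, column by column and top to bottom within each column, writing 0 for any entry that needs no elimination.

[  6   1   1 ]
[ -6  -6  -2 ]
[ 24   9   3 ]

multipliers: -1, 4, -1

Forward elimination:
R2 <- R2 - (-1)*R1:  [  0  -5  -1 ]
R3 <- R3 - (4)*R1:  [  0   5  -1 ]
R3 <- R3 - (-1)*R2:  [  0   0  -2 ]
Multipliers (in order of application): m_{21} = -1, m_{31} = 4, m_{32} = -1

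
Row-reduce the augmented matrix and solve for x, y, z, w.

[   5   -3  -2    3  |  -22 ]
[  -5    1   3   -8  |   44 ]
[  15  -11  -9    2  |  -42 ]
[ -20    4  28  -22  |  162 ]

Forward elimination on [A|b]:
R2 <- R2 - (-1)*R1:  [  0  -2   1  -5  22 ]
R3 <- R3 - (3)*R1:  [  0  -2  -3  -7  24 ]
R4 <- R4 - (-4)*R1:  [   0   -8   20  -10   74 ]
R3 <- R3 - (1)*R2:  [  0   0  -4  -2   2 ]
R4 <- R4 - (4)*R2:  [   0    0   16   10  -14 ]
R4 <- R4 - (-4)*R3:  [  0   0   0   2  -6 ]
Row echelon form:
[ 5  -3  -2   3  |  -22 ]
[ 0  -2   1  -5  |   22 ]
[ 0   0  -4  -2  |    2 ]
[ 0   0   0   2  |   -6 ]
Back-substitution:
w = (-6) / 2 = -3
z = (2 - (-2)*(-3)) / -4 = 1
y = (22 - (1)*(1) - (-5)*(-3)) / -2 = -3
x = (-22 - (-3)*(-3) - (-2)*(1) - (3)*(-3)) / 5 = -4

(-4, -3, 1, -3)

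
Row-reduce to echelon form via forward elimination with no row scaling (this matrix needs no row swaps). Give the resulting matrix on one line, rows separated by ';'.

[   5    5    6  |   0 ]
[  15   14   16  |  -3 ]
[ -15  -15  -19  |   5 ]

REF = [5 5 6 0; 0 -1 -2 -3; 0 0 -1 5]

Forward elimination:
R2 <- R2 - (3)*R1:  [  0  -1  -2  -3 ]
R3 <- R3 - (-3)*R1:  [  0   0  -1   5 ]
Row echelon form:
[ 5   5   6  |   0 ]
[ 0  -1  -2  |  -3 ]
[ 0   0  -1  |   5 ]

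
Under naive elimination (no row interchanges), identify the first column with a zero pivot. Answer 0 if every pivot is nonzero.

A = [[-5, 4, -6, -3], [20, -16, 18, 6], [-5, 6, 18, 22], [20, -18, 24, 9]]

first zero-pivot column = 2

Naive forward elimination:
R2 <- R2 - (-4)*R1:  [  0   0  -6  -6 ]
R3 <- R3 - (1)*R1:  [  0   2  24  25 ]
R4 <- R4 - (-4)*R1:  [  0  -2   0  -3 ]
Matrix at this point:
[ -5   4  -6  -3 ]
[  0   0  -6  -6 ]
[  0   2  24  25 ]
[  0  -2   0  -3 ]
Pivot entry (2,2) is zero but row 3 has 2 in column 2 -> naive elimination stops; a row interchange (e.g. R2 <-> R3) would be required here.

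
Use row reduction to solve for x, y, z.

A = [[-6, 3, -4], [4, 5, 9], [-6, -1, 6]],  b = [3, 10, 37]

(-3, -1, 3)

Forward elimination on [A|b]:
R2 <- R2 - (-2/3)*R1:  [    0     7  19/3    12 ]
R3 <- R3 - (1)*R1:  [  0  -4  10  34 ]
R3 <- R3 - (-4/7)*R2:  [      0       0  286/21   286/7 ]
Row echelon form:
[ -6  3      -4  |      3 ]
[  0  7    19/3  |     12 ]
[  0  0  286/21  |  286/7 ]
Back-substitution:
z = (286/7) / (286/21) = 3
y = (12 - (19/3)*(3)) / 7 = -1
x = (3 - (3)*(-1) - (-4)*(3)) / -6 = -3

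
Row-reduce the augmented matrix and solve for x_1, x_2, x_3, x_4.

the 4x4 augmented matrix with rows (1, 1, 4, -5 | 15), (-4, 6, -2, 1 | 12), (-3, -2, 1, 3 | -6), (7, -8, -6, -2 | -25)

Forward elimination on [A|b]:
R2 <- R2 - (-4)*R1:  [   0   10   14  -19   72 ]
R3 <- R3 - (-3)*R1:  [   0    1   13  -12   39 ]
R4 <- R4 - (7)*R1:  [    0   -15   -34    33  -130 ]
R3 <- R3 - (1/10)*R2:  [       0        0     58/5  -101/10    159/5 ]
R4 <- R4 - (-3/2)*R2:  [   0    0  -13  9/2  -22 ]
R4 <- R4 - (-65/58)*R3:  [        0         0         0  -791/116    791/58 ]
Row echelon form:
[ 1   1     4        -5  |      15 ]
[ 0  10    14       -19  |      72 ]
[ 0   0  58/5   -101/10  |   159/5 ]
[ 0   0     0  -791/116  |  791/58 ]
Back-substitution:
x_4 = (791/58) / (-791/116) = -2
x_3 = (159/5 - (-101/10)*(-2)) / (58/5) = 1
x_2 = (72 - (14)*(1) - (-19)*(-2)) / 10 = 2
x_1 = (15 - (1)*(2) - (4)*(1) - (-5)*(-2)) / 1 = -1

(-1, 2, 1, -2)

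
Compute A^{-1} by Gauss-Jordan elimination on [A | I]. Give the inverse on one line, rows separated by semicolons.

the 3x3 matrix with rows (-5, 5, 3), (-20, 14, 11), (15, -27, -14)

inverse = [-101/90 11/90 -13/90; 23/18 -5/18 1/18; -11/3 2/3 -1/3]

Gauss-Jordan on [A | I]:
R1 <- (1/-5)*R1:  [    1    -1  -3/5  |  -1/5     0     0 ]
R2 <- R2 - (-20)*R1:  [  0  -6  -1  |  -4   1   0 ]
R3 <- R3 - (15)*R1:  [   0  -12   -5  |    3    0    1 ]
R2 <- (1/-6)*R2:  [    0     1   1/6  |   2/3  -1/6     0 ]
R1 <- R1 - (-1)*R2:  [      1       0  -13/30  |    7/15    -1/6       0 ]
R3 <- R3 - (-12)*R2:  [  0   0  -3  |  11  -2   1 ]
R3 <- (1/-3)*R3:  [     0      0      1  |  -11/3    2/3   -1/3 ]
R1 <- R1 - (-13/30)*R3:  [       1        0        0  |  -101/90    11/90   -13/90 ]
R2 <- R2 - (1/6)*R3:  [     0      1      0  |  23/18  -5/18   1/18 ]
Right block of [I | A^{-1}] is the inverse:
[ -101/90  11/90  -13/90 ]
[   23/18  -5/18    1/18 ]
[   -11/3    2/3    -1/3 ]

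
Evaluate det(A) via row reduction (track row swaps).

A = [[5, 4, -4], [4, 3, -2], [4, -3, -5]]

Forward elimination:
R2 <- R2 - (4/5)*R1:  [    0  -1/5   6/5 ]
R3 <- R3 - (4/5)*R1:  [     0  -31/5   -9/5 ]
R3 <- R3 - (31)*R2:  [   0    0  -39 ]
Upper-triangular form:
[ 5     4   -4 ]
[ 0  -1/5  6/5 ]
[ 0     0  -39 ]
det(A) = (-1)^0 * (5) * (-1/5) * (-39) = 39  (0 row swaps -> sign +1)

det(A) = 39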